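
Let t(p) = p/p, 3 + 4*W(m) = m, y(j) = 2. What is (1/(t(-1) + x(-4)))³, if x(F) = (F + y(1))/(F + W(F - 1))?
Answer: 27/64 ≈ 0.42188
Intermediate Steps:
W(m) = -¾ + m/4
t(p) = 1
x(F) = (2 + F)/(-1 + 5*F/4) (x(F) = (F + 2)/(F + (-¾ + (F - 1)/4)) = (2 + F)/(F + (-¾ + (-1 + F)/4)) = (2 + F)/(F + (-¾ + (-¼ + F/4))) = (2 + F)/(F + (-1 + F/4)) = (2 + F)/(-1 + 5*F/4))
(1/(t(-1) + x(-4)))³ = (1/(1 + 4*(2 - 4)/(-4 + 5*(-4))))³ = (1/(1 + 4*(-2)/(-4 - 20)))³ = (1/(1 + 4*(-2)/(-24)))³ = (1/(1 + 4*(-1/24)*(-2)))³ = (1/(1 + ⅓))³ = (1/(4/3))³ = (¾)³ = 27/64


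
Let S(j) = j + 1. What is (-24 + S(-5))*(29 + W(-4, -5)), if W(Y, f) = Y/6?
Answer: -2380/3 ≈ -793.33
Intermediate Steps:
W(Y, f) = Y/6 (W(Y, f) = Y*(⅙) = Y/6)
S(j) = 1 + j
(-24 + S(-5))*(29 + W(-4, -5)) = (-24 + (1 - 5))*(29 + (⅙)*(-4)) = (-24 - 4)*(29 - ⅔) = -28*85/3 = -2380/3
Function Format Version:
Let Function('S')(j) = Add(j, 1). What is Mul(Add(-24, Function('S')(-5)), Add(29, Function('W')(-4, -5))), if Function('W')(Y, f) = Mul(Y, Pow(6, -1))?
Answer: Rational(-2380, 3) ≈ -793.33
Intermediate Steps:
Function('W')(Y, f) = Mul(Rational(1, 6), Y) (Function('W')(Y, f) = Mul(Y, Rational(1, 6)) = Mul(Rational(1, 6), Y))
Function('S')(j) = Add(1, j)
Mul(Add(-24, Function('S')(-5)), Add(29, Function('W')(-4, -5))) = Mul(Add(-24, Add(1, -5)), Add(29, Mul(Rational(1, 6), -4))) = Mul(Add(-24, -4), Add(29, Rational(-2, 3))) = Mul(-28, Rational(85, 3)) = Rational(-2380, 3)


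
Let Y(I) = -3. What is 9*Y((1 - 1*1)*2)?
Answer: -27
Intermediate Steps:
9*Y((1 - 1*1)*2) = 9*(-3) = -27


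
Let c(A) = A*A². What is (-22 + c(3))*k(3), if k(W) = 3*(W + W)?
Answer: 90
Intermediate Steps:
k(W) = 6*W (k(W) = 3*(2*W) = 6*W)
c(A) = A³
(-22 + c(3))*k(3) = (-22 + 3³)*(6*3) = (-22 + 27)*18 = 5*18 = 90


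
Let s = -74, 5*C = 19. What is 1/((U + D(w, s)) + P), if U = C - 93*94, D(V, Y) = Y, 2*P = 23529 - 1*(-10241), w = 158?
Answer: 5/40364 ≈ 0.00012387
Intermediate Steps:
P = 16885 (P = (23529 - 1*(-10241))/2 = (23529 + 10241)/2 = (½)*33770 = 16885)
C = 19/5 (C = (⅕)*19 = 19/5 ≈ 3.8000)
U = -43691/5 (U = 19/5 - 93*94 = 19/5 - 8742 = -43691/5 ≈ -8738.2)
1/((U + D(w, s)) + P) = 1/((-43691/5 - 74) + 16885) = 1/(-44061/5 + 16885) = 1/(40364/5) = 5/40364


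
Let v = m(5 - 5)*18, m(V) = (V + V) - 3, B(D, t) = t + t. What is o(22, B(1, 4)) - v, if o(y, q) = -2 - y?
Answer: 30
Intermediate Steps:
B(D, t) = 2*t
m(V) = -3 + 2*V (m(V) = 2*V - 3 = -3 + 2*V)
v = -54 (v = (-3 + 2*(5 - 5))*18 = (-3 + 2*0)*18 = (-3 + 0)*18 = -3*18 = -54)
o(22, B(1, 4)) - v = (-2 - 1*22) - 1*(-54) = (-2 - 22) + 54 = -24 + 54 = 30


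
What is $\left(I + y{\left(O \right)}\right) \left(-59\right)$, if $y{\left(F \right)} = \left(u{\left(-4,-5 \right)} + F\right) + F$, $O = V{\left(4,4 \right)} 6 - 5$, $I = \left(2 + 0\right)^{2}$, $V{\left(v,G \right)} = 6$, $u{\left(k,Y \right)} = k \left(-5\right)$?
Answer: $-5074$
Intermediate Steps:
$u{\left(k,Y \right)} = - 5 k$
$I = 4$ ($I = 2^{2} = 4$)
$O = 31$ ($O = 6 \cdot 6 - 5 = 36 - 5 = 31$)
$y{\left(F \right)} = 20 + 2 F$ ($y{\left(F \right)} = \left(\left(-5\right) \left(-4\right) + F\right) + F = \left(20 + F\right) + F = 20 + 2 F$)
$\left(I + y{\left(O \right)}\right) \left(-59\right) = \left(4 + \left(20 + 2 \cdot 31\right)\right) \left(-59\right) = \left(4 + \left(20 + 62\right)\right) \left(-59\right) = \left(4 + 82\right) \left(-59\right) = 86 \left(-59\right) = -5074$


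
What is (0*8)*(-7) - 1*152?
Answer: -152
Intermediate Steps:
(0*8)*(-7) - 1*152 = 0*(-7) - 152 = 0 - 152 = -152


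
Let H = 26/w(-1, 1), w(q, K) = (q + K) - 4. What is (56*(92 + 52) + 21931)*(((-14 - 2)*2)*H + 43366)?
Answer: 1307002130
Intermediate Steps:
w(q, K) = -4 + K + q (w(q, K) = (K + q) - 4 = -4 + K + q)
H = -13/2 (H = 26/(-4 + 1 - 1) = 26/(-4) = 26*(-¼) = -13/2 ≈ -6.5000)
(56*(92 + 52) + 21931)*(((-14 - 2)*2)*H + 43366) = (56*(92 + 52) + 21931)*(((-14 - 2)*2)*(-13/2) + 43366) = (56*144 + 21931)*(-16*2*(-13/2) + 43366) = (8064 + 21931)*(-32*(-13/2) + 43366) = 29995*(208 + 43366) = 29995*43574 = 1307002130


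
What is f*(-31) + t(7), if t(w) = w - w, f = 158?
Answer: -4898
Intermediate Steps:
t(w) = 0
f*(-31) + t(7) = 158*(-31) + 0 = -4898 + 0 = -4898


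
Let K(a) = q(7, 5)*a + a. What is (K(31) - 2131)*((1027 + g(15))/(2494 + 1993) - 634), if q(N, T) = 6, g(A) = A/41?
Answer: 223158917784/183967 ≈ 1.2130e+6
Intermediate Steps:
g(A) = A/41 (g(A) = A*(1/41) = A/41)
K(a) = 7*a (K(a) = 6*a + a = 7*a)
(K(31) - 2131)*((1027 + g(15))/(2494 + 1993) - 634) = (7*31 - 2131)*((1027 + (1/41)*15)/(2494 + 1993) - 634) = (217 - 2131)*((1027 + 15/41)/4487 - 634) = -1914*((42122/41)*(1/4487) - 634) = -1914*(42122/183967 - 634) = -1914*(-116592956/183967) = 223158917784/183967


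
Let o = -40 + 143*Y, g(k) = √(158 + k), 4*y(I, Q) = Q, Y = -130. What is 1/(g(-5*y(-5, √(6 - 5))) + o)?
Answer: -24840/462768991 - 2*√627/1388306973 ≈ -5.3713e-5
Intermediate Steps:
y(I, Q) = Q/4
o = -18630 (o = -40 + 143*(-130) = -40 - 18590 = -18630)
1/(g(-5*y(-5, √(6 - 5))) + o) = 1/(√(158 - 5*√(6 - 5)/4) - 18630) = 1/(√(158 - 5*√1/4) - 18630) = 1/(√(158 - 5/4) - 18630) = 1/(√(627/4) - 18630) = 1/(√627/2 - 18630) = 1/(-18630 + √627/2)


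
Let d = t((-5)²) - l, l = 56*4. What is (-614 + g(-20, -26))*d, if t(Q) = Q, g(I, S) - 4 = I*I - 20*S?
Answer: -61690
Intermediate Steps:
l = 224
g(I, S) = 4 + I² - 20*S (g(I, S) = 4 + (I*I - 20*S) = 4 + (I² - 20*S) = 4 + I² - 20*S)
d = -199 (d = (-5)² - 1*224 = 25 - 224 = -199)
(-614 + g(-20, -26))*d = (-614 + (4 + (-20)² - 20*(-26)))*(-199) = (-614 + (4 + 400 + 520))*(-199) = (-614 + 924)*(-199) = 310*(-199) = -61690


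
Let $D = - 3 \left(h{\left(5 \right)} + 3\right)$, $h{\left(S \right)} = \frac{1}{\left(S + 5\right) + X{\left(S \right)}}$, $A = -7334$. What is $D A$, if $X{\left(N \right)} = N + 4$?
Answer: $67164$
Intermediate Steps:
$X{\left(N \right)} = 4 + N$
$h{\left(S \right)} = \frac{1}{9 + 2 S}$ ($h{\left(S \right)} = \frac{1}{\left(S + 5\right) + \left(4 + S\right)} = \frac{1}{\left(5 + S\right) + \left(4 + S\right)} = \frac{1}{9 + 2 S}$)
$D = - \frac{174}{19}$ ($D = - 3 \left(\frac{1}{9 + 2 \cdot 5} + 3\right) = - 3 \left(\frac{1}{9 + 10} + 3\right) = - 3 \left(\frac{1}{19} + 3\right) = \left(-3\right) \frac{58}{19} = - \frac{174}{19} \approx -9.1579$)
$D A = \left(- \frac{174}{19}\right) \left(-7334\right) = 67164$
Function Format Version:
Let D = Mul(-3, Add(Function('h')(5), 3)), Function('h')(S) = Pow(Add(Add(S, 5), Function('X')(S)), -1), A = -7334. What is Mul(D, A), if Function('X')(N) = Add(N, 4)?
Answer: 67164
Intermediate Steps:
Function('X')(N) = Add(4, N)
Function('h')(S) = Pow(Add(9, Mul(2, S)), -1) (Function('h')(S) = Pow(Add(Add(S, 5), Add(4, S)), -1) = Pow(Add(Add(5, S), Add(4, S)), -1) = Pow(Add(9, Mul(2, S)), -1))
D = Rational(-174, 19) (D = Mul(-3, Add(Pow(Add(9, Mul(2, 5)), -1), 3)) = Mul(-3, Add(Pow(Add(9, 10), -1), 3)) = Mul(-3, Add(Pow(19, -1), 3)) = Mul(-3, Add(Rational(1, 19), 3)) = Mul(-3, Rational(58, 19)) = Rational(-174, 19) ≈ -9.1579)
Mul(D, A) = Mul(Rational(-174, 19), -7334) = 67164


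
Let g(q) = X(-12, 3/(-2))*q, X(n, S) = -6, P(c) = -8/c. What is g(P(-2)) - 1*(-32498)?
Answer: 32474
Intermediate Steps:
g(q) = -6*q
g(P(-2)) - 1*(-32498) = -(-48)/(-2) - 1*(-32498) = -(-48)*(-1)/2 + 32498 = -6*4 + 32498 = -24 + 32498 = 32474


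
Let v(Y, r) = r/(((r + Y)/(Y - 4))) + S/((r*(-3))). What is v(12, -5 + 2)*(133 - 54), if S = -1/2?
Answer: -3871/18 ≈ -215.06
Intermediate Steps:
S = -½ (S = -1*½ = -½ ≈ -0.50000)
v(Y, r) = 1/(6*r) + r*(-4 + Y)/(Y + r) (v(Y, r) = r/(((r + Y)/(Y - 4))) - (-1/(3*r))/2 = r/(((Y + r)/(-4 + Y))) - (-1/(3*r))/2 = r/(((Y + r)/(-4 + Y))) - (-1)/(6*r) = r*((-4 + Y)/(Y + r)) + 1/(6*r) = r*(-4 + Y)/(Y + r) + 1/(6*r) = 1/(6*r) + r*(-4 + Y)/(Y + r))
v(12, -5 + 2)*(133 - 54) = ((12 + (-5 + 2) - 24*(-5 + 2)² + 6*12*(-5 + 2)²)/(6*(-5 + 2)*(12 + (-5 + 2))))*(133 - 54) = ((⅙)*(12 - 3 - 24*(-3)² + 6*12*(-3)²)/(-3*(12 - 3)))*79 = ((⅙)*(-⅓)*(12 - 3 - 24*9 + 6*12*9)/9)*79 = ((⅙)*(-⅓)*(⅑)*(12 - 3 - 216 + 648))*79 = ((⅙)*(-⅓)*(⅑)*441)*79 = -49/18*79 = -3871/18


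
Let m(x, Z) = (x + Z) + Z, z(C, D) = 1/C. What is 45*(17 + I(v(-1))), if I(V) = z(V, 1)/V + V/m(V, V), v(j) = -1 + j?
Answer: 3165/4 ≈ 791.25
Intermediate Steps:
m(x, Z) = x + 2*Z (m(x, Z) = (Z + x) + Z = x + 2*Z)
I(V) = 1/3 + V**(-2) (I(V) = 1/(V*V) + V/(V + 2*V) = V**(-2) + V/((3*V)) = V**(-2) + V*(1/(3*V)) = V**(-2) + 1/3 = 1/3 + V**(-2))
45*(17 + I(v(-1))) = 45*(17 + (1/3 + (-1 - 1)**(-2))) = 45*(17 + (1/3 + (-2)**(-2))) = 45*(17 + (1/3 + 1/4)) = 45*(17 + 7/12) = 45*(211/12) = 3165/4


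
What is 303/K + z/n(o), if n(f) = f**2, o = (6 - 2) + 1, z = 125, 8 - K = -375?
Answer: 2218/383 ≈ 5.7911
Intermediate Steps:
K = 383 (K = 8 - 1*(-375) = 8 + 375 = 383)
o = 5 (o = 4 + 1 = 5)
303/K + z/n(o) = 303/383 + 125/(5**2) = 303*(1/383) + 125/25 = 303/383 + 125*(1/25) = 303/383 + 5 = 2218/383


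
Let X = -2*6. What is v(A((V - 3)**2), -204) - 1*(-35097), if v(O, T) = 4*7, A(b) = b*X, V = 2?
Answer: 35125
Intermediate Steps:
X = -12
A(b) = -12*b (A(b) = b*(-12) = -12*b)
v(O, T) = 28
v(A((V - 3)**2), -204) - 1*(-35097) = 28 - 1*(-35097) = 28 + 35097 = 35125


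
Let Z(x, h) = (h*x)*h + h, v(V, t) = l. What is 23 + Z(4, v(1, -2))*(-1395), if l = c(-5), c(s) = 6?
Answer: -209227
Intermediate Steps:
l = 6
v(V, t) = 6
Z(x, h) = h + x*h² (Z(x, h) = x*h² + h = h + x*h²)
23 + Z(4, v(1, -2))*(-1395) = 23 + (6*(1 + 6*4))*(-1395) = 23 + (6*(1 + 24))*(-1395) = 23 + (6*25)*(-1395) = 23 + 150*(-1395) = 23 - 209250 = -209227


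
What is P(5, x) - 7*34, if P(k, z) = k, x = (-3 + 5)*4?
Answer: -233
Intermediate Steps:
x = 8 (x = 2*4 = 8)
P(5, x) - 7*34 = 5 - 7*34 = 5 - 238 = -233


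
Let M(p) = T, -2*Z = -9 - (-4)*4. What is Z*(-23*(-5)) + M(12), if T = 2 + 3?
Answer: -795/2 ≈ -397.50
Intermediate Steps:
Z = -7/2 (Z = -(-9 - (-4)*4)/2 = -(-9 - 1*(-16))/2 = -(-9 + 16)/2 = -½*7 = -7/2 ≈ -3.5000)
T = 5
M(p) = 5
Z*(-23*(-5)) + M(12) = -(-161)*(-5)/2 + 5 = -7/2*115 + 5 = -805/2 + 5 = -795/2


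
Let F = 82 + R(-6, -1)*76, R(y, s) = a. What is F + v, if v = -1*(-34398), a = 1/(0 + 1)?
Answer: 34556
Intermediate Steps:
a = 1 (a = 1/1 = 1)
R(y, s) = 1
v = 34398
F = 158 (F = 82 + 1*76 = 82 + 76 = 158)
F + v = 158 + 34398 = 34556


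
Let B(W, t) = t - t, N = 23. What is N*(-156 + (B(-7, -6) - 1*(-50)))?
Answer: -2438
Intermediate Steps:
B(W, t) = 0
N*(-156 + (B(-7, -6) - 1*(-50))) = 23*(-156 + (0 - 1*(-50))) = 23*(-156 + (0 + 50)) = 23*(-156 + 50) = 23*(-106) = -2438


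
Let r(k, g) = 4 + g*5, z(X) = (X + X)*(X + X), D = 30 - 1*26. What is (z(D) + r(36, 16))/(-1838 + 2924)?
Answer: 74/543 ≈ 0.13628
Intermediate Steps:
D = 4 (D = 30 - 26 = 4)
z(X) = 4*X² (z(X) = (2*X)*(2*X) = 4*X²)
r(k, g) = 4 + 5*g
(z(D) + r(36, 16))/(-1838 + 2924) = (4*4² + (4 + 5*16))/(-1838 + 2924) = (4*16 + (4 + 80))/1086 = (64 + 84)*(1/1086) = 148*(1/1086) = 74/543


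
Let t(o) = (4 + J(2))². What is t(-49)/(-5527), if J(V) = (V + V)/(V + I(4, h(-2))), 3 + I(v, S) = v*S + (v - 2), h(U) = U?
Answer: -576/270823 ≈ -0.0021269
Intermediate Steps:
I(v, S) = -5 + v + S*v (I(v, S) = -3 + (v*S + (v - 2)) = -3 + (S*v + (-2 + v)) = -3 + (-2 + v + S*v) = -5 + v + S*v)
J(V) = 2*V/(-9 + V) (J(V) = (V + V)/(V + (-5 + 4 - 2*4)) = (2*V)/(V + (-5 + 4 - 8)) = (2*V)/(V - 9) = (2*V)/(-9 + V) = 2*V/(-9 + V))
t(o) = 576/49 (t(o) = (4 + 2*2/(-9 + 2))² = (4 + 2*2/(-7))² = (4 + 2*2*(-⅐))² = (4 - 4/7)² = (24/7)² = 576/49)
t(-49)/(-5527) = (576/49)/(-5527) = (576/49)*(-1/5527) = -576/270823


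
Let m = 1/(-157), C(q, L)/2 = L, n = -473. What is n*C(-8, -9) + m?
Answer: 1336697/157 ≈ 8514.0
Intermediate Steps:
C(q, L) = 2*L
m = -1/157 ≈ -0.0063694
n*C(-8, -9) + m = -946*(-9) - 1/157 = -473*(-18) - 1/157 = 8514 - 1/157 = 1336697/157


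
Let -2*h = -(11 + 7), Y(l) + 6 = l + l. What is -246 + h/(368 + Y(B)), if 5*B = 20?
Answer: -91011/370 ≈ -245.98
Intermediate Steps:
B = 4 (B = (1/5)*20 = 4)
Y(l) = -6 + 2*l (Y(l) = -6 + (l + l) = -6 + 2*l)
h = 9 (h = -(-1)*(11 + 7)/2 = -(-1)*18/2 = -1/2*(-18) = 9)
-246 + h/(368 + Y(B)) = -246 + 9/(368 + (-6 + 2*4)) = -246 + 9/(368 + (-6 + 8)) = -246 + 9/(368 + 2) = -246 + 9/370 = -91011/370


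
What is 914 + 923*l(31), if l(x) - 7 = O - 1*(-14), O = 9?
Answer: 28604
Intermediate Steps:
l(x) = 30 (l(x) = 7 + (9 - 1*(-14)) = 7 + (9 + 14) = 7 + 23 = 30)
914 + 923*l(31) = 914 + 923*30 = 914 + 27690 = 28604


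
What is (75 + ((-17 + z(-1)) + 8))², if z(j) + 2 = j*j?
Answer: 4225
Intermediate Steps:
z(j) = -2 + j² (z(j) = -2 + j*j = -2 + j²)
(75 + ((-17 + z(-1)) + 8))² = (75 + ((-17 + (-2 + (-1)²)) + 8))² = (75 + ((-17 + (-2 + 1)) + 8))² = (75 + ((-17 - 1) + 8))² = (75 + (-18 + 8))² = (75 - 10)² = 65² = 4225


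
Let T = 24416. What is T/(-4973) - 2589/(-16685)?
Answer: -394505863/82974505 ≈ -4.7545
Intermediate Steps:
T/(-4973) - 2589/(-16685) = 24416/(-4973) - 2589/(-16685) = 24416*(-1/4973) - 2589*(-1/16685) = -24416/4973 + 2589/16685 = -394505863/82974505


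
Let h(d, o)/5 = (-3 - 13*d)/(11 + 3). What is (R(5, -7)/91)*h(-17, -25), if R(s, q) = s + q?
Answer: -1090/637 ≈ -1.7111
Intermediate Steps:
h(d, o) = -15/14 - 65*d/14 (h(d, o) = 5*((-3 - 13*d)/(11 + 3)) = 5*((-3 - 13*d)/14) = 5*((-3 - 13*d)*(1/14)) = 5*(-3/14 - 13*d/14) = -15/14 - 65*d/14)
R(s, q) = q + s
(R(5, -7)/91)*h(-17, -25) = ((-7 + 5)/91)*(-15/14 - 65/14*(-17)) = (-2*1/91)*(-15/14 + 1105/14) = -2/91*545/7 = -1090/637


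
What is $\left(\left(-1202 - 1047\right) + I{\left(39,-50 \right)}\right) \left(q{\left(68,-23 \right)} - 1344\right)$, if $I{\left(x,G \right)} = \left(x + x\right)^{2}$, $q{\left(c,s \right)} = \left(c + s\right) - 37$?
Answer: $-5123560$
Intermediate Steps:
$q{\left(c,s \right)} = -37 + c + s$
$I{\left(x,G \right)} = 4 x^{2}$ ($I{\left(x,G \right)} = \left(2 x\right)^{2} = 4 x^{2}$)
$\left(\left(-1202 - 1047\right) + I{\left(39,-50 \right)}\right) \left(q{\left(68,-23 \right)} - 1344\right) = \left(\left(-1202 - 1047\right) + 4 \cdot 39^{2}\right) \left(\left(-37 + 68 - 23\right) - 1344\right) = \left(-2249 + 4 \cdot 1521\right) \left(8 - 1344\right) = \left(-2249 + 6084\right) \left(-1336\right) = 3835 \left(-1336\right) = -5123560$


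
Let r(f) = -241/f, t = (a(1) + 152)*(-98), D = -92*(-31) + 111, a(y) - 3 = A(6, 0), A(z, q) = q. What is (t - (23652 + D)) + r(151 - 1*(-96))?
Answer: -10326076/247 ≈ -41806.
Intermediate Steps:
a(y) = 3 (a(y) = 3 + 0 = 3)
D = 2963 (D = 2852 + 111 = 2963)
t = -15190 (t = (3 + 152)*(-98) = 155*(-98) = -15190)
(t - (23652 + D)) + r(151 - 1*(-96)) = (-15190 - (23652 + 2963)) - 241/(151 - 1*(-96)) = (-15190 - 1*26615) - 241/(151 + 96) = (-15190 - 26615) - 241/247 = -41805 - 241*1/247 = -41805 - 241/247 = -10326076/247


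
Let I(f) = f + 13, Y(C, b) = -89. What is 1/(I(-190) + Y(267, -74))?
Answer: -1/266 ≈ -0.0037594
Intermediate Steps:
I(f) = 13 + f
1/(I(-190) + Y(267, -74)) = 1/((13 - 190) - 89) = 1/(-177 - 89) = 1/(-266) = -1/266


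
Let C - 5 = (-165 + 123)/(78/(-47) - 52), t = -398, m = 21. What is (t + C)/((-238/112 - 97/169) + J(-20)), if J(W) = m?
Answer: -51436944/2400071 ≈ -21.431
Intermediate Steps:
J(W) = 21
C = 7292/1261 (C = 5 + (-165 + 123)/(78/(-47) - 52) = 5 - 42/(78*(-1/47) - 52) = 5 - 42/(-78/47 - 52) = 5 - 42/(-2522/47) = 5 - 42*(-47/2522) = 5 + 987/1261 = 7292/1261 ≈ 5.7827)
(t + C)/((-238/112 - 97/169) + J(-20)) = (-398 + 7292/1261)/((-238/112 - 97/169) + 21) = -494586/(1261*((-238*1/112 - 97*1/169) + 21)) = -494586/(1261*((-17/8 - 97/169) + 21)) = -494586/(1261*(-3649/1352 + 21)) = -494586/(1261*24743/1352) = -494586/1261*1352/24743 = -51436944/2400071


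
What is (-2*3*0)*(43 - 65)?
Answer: 0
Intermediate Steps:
(-2*3*0)*(43 - 65) = -6*0*(-22) = 0*(-22) = 0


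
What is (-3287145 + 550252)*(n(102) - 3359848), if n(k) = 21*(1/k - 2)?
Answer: 312652401181929/34 ≈ 9.1957e+12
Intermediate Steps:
n(k) = -42 + 21/k (n(k) = 21*(1/k - 2) = 21*(-2 + 1/k) = -42 + 21/k)
(-3287145 + 550252)*(n(102) - 3359848) = (-3287145 + 550252)*((-42 + 21/102) - 3359848) = -2736893*((-42 + 21*(1/102)) - 3359848) = -2736893*((-42 + 7/34) - 3359848) = -2736893*(-1421/34 - 3359848) = -2736893*(-114236253/34) = 312652401181929/34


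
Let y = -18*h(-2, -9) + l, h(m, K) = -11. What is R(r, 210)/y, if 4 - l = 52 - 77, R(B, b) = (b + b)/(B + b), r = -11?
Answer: 420/45173 ≈ 0.0092976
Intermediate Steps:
R(B, b) = 2*b/(B + b) (R(B, b) = (2*b)/(B + b) = 2*b/(B + b))
l = 29 (l = 4 - (52 - 77) = 4 - 1*(-25) = 4 + 25 = 29)
y = 227 (y = -18*(-11) + 29 = 198 + 29 = 227)
R(r, 210)/y = (2*210/(-11 + 210))/227 = (2*210/199)*(1/227) = (2*210*(1/199))*(1/227) = (420/199)*(1/227) = 420/45173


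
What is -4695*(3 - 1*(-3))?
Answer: -28170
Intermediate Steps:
-4695*(3 - 1*(-3)) = -4695*(3 + 3) = -4695*6 = -28170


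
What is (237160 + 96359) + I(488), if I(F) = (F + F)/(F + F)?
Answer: 333520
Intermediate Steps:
I(F) = 1 (I(F) = (2*F)/((2*F)) = (2*F)*(1/(2*F)) = 1)
(237160 + 96359) + I(488) = (237160 + 96359) + 1 = 333519 + 1 = 333520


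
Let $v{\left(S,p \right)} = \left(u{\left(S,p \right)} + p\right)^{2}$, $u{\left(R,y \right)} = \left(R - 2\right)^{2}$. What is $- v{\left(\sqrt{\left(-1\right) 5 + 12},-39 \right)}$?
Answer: $-896 - 224 \sqrt{7} \approx -1488.6$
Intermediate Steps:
$u{\left(R,y \right)} = \left(-2 + R\right)^{2}$
$v{\left(S,p \right)} = \left(p + \left(-2 + S\right)^{2}\right)^{2}$ ($v{\left(S,p \right)} = \left(\left(-2 + S\right)^{2} + p\right)^{2} = \left(p + \left(-2 + S\right)^{2}\right)^{2}$)
$- v{\left(\sqrt{\left(-1\right) 5 + 12},-39 \right)} = - \left(-39 + \left(-2 + \sqrt{\left(-1\right) 5 + 12}\right)^{2}\right)^{2} = - \left(-39 + \left(-2 + \sqrt{-5 + 12}\right)^{2}\right)^{2} = - \left(-39 + \left(-2 + \sqrt{7}\right)^{2}\right)^{2}$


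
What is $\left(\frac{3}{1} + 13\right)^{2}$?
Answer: $256$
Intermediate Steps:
$\left(\frac{3}{1} + 13\right)^{2} = \left(3 \cdot 1 + 13\right)^{2} = \left(3 + 13\right)^{2} = 16^{2} = 256$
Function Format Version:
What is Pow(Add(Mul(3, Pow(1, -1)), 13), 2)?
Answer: 256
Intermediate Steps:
Pow(Add(Mul(3, Pow(1, -1)), 13), 2) = Pow(Add(Mul(3, 1), 13), 2) = Pow(Add(3, 13), 2) = Pow(16, 2) = 256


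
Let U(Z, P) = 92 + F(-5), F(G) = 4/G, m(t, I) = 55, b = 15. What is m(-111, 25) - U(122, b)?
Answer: -181/5 ≈ -36.200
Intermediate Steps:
U(Z, P) = 456/5 (U(Z, P) = 92 + 4/(-5) = 92 + 4*(-⅕) = 92 - ⅘ = 456/5)
m(-111, 25) - U(122, b) = 55 - 1*456/5 = 55 - 456/5 = -181/5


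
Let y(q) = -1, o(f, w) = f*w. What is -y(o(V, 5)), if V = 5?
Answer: 1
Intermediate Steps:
-y(o(V, 5)) = -1*(-1) = 1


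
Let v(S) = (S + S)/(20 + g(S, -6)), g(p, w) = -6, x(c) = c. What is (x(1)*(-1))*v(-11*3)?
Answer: 33/7 ≈ 4.7143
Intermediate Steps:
v(S) = S/7 (v(S) = (S + S)/(20 - 6) = (2*S)/14 = (2*S)*(1/14) = S/7)
(x(1)*(-1))*v(-11*3) = (1*(-1))*((-11*3)/7) = -(-33)/7 = -1*(-33/7) = 33/7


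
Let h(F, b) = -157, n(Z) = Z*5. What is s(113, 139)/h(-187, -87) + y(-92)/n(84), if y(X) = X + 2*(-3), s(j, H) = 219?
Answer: -7669/4710 ≈ -1.6282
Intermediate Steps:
n(Z) = 5*Z
y(X) = -6 + X (y(X) = X - 6 = -6 + X)
s(113, 139)/h(-187, -87) + y(-92)/n(84) = 219/(-157) + (-6 - 92)/((5*84)) = 219*(-1/157) - 98/420 = -219/157 - 98*1/420 = -219/157 - 7/30 = -7669/4710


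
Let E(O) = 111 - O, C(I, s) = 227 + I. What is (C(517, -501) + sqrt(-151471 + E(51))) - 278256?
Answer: -277512 + I*sqrt(151411) ≈ -2.7751e+5 + 389.12*I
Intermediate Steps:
(C(517, -501) + sqrt(-151471 + E(51))) - 278256 = ((227 + 517) + sqrt(-151471 + (111 - 1*51))) - 278256 = (744 + sqrt(-151471 + (111 - 51))) - 278256 = (744 + sqrt(-151471 + 60)) - 278256 = (744 + sqrt(-151411)) - 278256 = (744 + I*sqrt(151411)) - 278256 = -277512 + I*sqrt(151411)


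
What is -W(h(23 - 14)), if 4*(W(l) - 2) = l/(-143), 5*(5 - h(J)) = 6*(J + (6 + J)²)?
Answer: -7099/2860 ≈ -2.4822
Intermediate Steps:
h(J) = 5 - 6*J/5 - 6*(6 + J)²/5 (h(J) = 5 - 6*(J + (6 + J)²)/5 = 5 - (6*J + 6*(6 + J)²)/5 = 5 + (-6*J/5 - 6*(6 + J)²/5) = 5 - 6*J/5 - 6*(6 + J)²/5)
W(l) = 2 - l/572 (W(l) = 2 + (l/(-143))/4 = 2 + (l*(-1/143))/4 = 2 + (-l/143)/4 = 2 - l/572)
-W(h(23 - 14)) = -(2 - (5 - 6*(23 - 14)/5 - 6*(6 + (23 - 14))²/5)/572) = -(2 - (5 - 6/5*9 - 6*(6 + 9)²/5)/572) = -(2 - (5 - 54/5 - 6/5*15²)/572) = -(2 - (5 - 54/5 - 6/5*225)/572) = -(2 - (5 - 54/5 - 270)/572) = -(2 - 1/572*(-1379/5)) = -(2 + 1379/2860) = -1*7099/2860 = -7099/2860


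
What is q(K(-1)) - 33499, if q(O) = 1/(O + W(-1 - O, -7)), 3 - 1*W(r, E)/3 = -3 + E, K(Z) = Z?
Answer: -1272961/38 ≈ -33499.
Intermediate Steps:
W(r, E) = 18 - 3*E (W(r, E) = 9 - 3*(-3 + E) = 9 + (9 - 3*E) = 18 - 3*E)
q(O) = 1/(39 + O) (q(O) = 1/(O + (18 - 3*(-7))) = 1/(O + (18 + 21)) = 1/(O + 39) = 1/(39 + O))
q(K(-1)) - 33499 = 1/(39 - 1) - 33499 = 1/38 - 33499 = -1272961/38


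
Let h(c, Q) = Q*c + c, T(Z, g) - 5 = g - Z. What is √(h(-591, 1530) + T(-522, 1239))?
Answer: I*√903055 ≈ 950.29*I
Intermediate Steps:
T(Z, g) = 5 + g - Z (T(Z, g) = 5 + (g - Z) = 5 + g - Z)
h(c, Q) = c + Q*c
√(h(-591, 1530) + T(-522, 1239)) = √(-591*(1 + 1530) + (5 + 1239 - 1*(-522))) = √(-591*1531 + (5 + 1239 + 522)) = √(-904821 + 1766) = √(-903055) = I*√903055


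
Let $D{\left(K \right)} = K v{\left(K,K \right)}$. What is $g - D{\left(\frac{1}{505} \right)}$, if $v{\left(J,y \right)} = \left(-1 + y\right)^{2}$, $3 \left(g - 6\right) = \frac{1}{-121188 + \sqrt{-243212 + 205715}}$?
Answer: $\frac{11344954096612740794}{1891448320431392625} - \frac{i \sqrt{37497}}{44059706523} \approx 5.998 - 4.395 \cdot 10^{-9} i$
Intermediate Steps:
$g = 6 + \frac{1}{3 \left(-121188 + i \sqrt{37497}\right)}$ ($g = 6 + \frac{1}{3 \left(-121188 + \sqrt{-243212 + 205715}\right)} = 6 + \frac{1}{3 \left(-121188 + \sqrt{-37497}\right)} = 6 + \frac{1}{3 \left(-121188 + i \sqrt{37497}\right)} \approx 6.0 - 4.395 \cdot 10^{-9} i$)
$D{\left(K \right)} = K \left(-1 + K\right)^{2}$
$g - D{\left(\frac{1}{505} \right)} = \left(\frac{88119372650}{14686568841} - \frac{i \sqrt{37497}}{44059706523}\right) - \frac{\left(-1 + \frac{1}{505}\right)^{2}}{505} = \left(\frac{88119372650}{14686568841} - \frac{i \sqrt{37497}}{44059706523}\right) - \frac{\left(- \frac{504}{505}\right)^{2}}{505} = \left(\frac{88119372650}{14686568841} - \frac{i \sqrt{37497}}{44059706523}\right) - \frac{1}{505} \cdot \frac{254016}{255025} = \left(\frac{88119372650}{14686568841} - \frac{i \sqrt{37497}}{44059706523}\right) - \frac{254016}{128787625} = \frac{11344954096612740794}{1891448320431392625} - \frac{i \sqrt{37497}}{44059706523}$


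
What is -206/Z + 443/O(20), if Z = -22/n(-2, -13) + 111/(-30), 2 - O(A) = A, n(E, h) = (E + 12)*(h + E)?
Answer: 320081/9594 ≈ 33.363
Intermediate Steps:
n(E, h) = (12 + E)*(E + h)
O(A) = 2 - A
Z = -533/150 (Z = -22/((-2)² + 12*(-2) + 12*(-13) - 2*(-13)) + 111/(-30) = -22/(4 - 24 - 156 + 26) + 111*(-1/30) = -22/(-150) - 37/10 = -22*(-1/150) - 37/10 = 11/75 - 37/10 = -533/150 ≈ -3.5533)
-206/Z + 443/O(20) = -206/(-533/150) + 443/(2 - 1*20) = -206*(-150/533) + 443/(2 - 20) = 30900/533 + 443/(-18) = 30900/533 + 443*(-1/18) = 30900/533 - 443/18 = 320081/9594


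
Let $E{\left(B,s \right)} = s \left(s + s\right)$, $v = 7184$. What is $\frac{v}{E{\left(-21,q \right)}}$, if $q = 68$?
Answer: $\frac{449}{578} \approx 0.77682$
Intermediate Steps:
$E{\left(B,s \right)} = 2 s^{2}$ ($E{\left(B,s \right)} = s 2 s = 2 s^{2}$)
$\frac{v}{E{\left(-21,q \right)}} = \frac{7184}{2 \cdot 68^{2}} = \frac{7184}{2 \cdot 4624} = \frac{7184}{9248} = 7184 \cdot \frac{1}{9248} = \frac{449}{578}$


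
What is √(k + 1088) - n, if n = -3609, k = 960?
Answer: 3609 + 32*√2 ≈ 3654.3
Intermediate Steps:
√(k + 1088) - n = √(960 + 1088) - 1*(-3609) = √2048 + 3609 = 32*√2 + 3609 = 3609 + 32*√2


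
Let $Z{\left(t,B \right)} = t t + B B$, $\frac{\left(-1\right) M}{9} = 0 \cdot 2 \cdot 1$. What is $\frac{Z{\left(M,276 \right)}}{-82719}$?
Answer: $- \frac{8464}{9191} \approx -0.9209$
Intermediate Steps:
$M = 0$ ($M = - 9 \cdot 0 \cdot 2 \cdot 1 = - 9 \cdot 0 \cdot 1 = \left(-9\right) 0 = 0$)
$Z{\left(t,B \right)} = B^{2} + t^{2}$ ($Z{\left(t,B \right)} = t^{2} + B^{2} = B^{2} + t^{2}$)
$\frac{Z{\left(M,276 \right)}}{-82719} = \frac{276^{2} + 0^{2}}{-82719} = \left(76176 + 0\right) \left(- \frac{1}{82719}\right) = 76176 \left(- \frac{1}{82719}\right) = - \frac{8464}{9191}$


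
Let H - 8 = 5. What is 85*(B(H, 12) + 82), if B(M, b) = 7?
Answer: 7565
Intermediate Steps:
H = 13 (H = 8 + 5 = 13)
85*(B(H, 12) + 82) = 85*(7 + 82) = 85*89 = 7565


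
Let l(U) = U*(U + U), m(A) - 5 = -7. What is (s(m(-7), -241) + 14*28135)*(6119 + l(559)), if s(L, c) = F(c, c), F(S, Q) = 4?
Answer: 248579019414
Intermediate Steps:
m(A) = -2 (m(A) = 5 - 7 = -2)
l(U) = 2*U² (l(U) = U*(2*U) = 2*U²)
s(L, c) = 4
(s(m(-7), -241) + 14*28135)*(6119 + l(559)) = (4 + 14*28135)*(6119 + 2*559²) = (4 + 393890)*(6119 + 2*312481) = 393894*(6119 + 624962) = 393894*631081 = 248579019414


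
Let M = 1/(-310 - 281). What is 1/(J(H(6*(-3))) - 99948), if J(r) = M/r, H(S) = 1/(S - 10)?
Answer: -591/59069240 ≈ -1.0005e-5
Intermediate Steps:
M = -1/591 (M = 1/(-591) = -1/591 ≈ -0.0016920)
H(S) = 1/(-10 + S)
J(r) = -1/(591*r)
1/(J(H(6*(-3))) - 99948) = 1/(-1/(591*(1/(-10 + 6*(-3)))) - 99948) = 1/(-1/(591*(1/(-10 - 18))) - 99948) = 1/(-1/(591*(1/(-28))) - 99948) = 1/(-1/(591*(-1/28)) - 99948) = 1/(-1/591*(-28) - 99948) = 1/(28/591 - 99948) = 1/(-59069240/591) = -591/59069240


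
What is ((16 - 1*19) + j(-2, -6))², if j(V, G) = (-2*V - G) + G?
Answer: 1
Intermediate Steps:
j(V, G) = -2*V (j(V, G) = (-G - 2*V) + G = -2*V)
((16 - 1*19) + j(-2, -6))² = ((16 - 1*19) - 2*(-2))² = ((16 - 19) + 4)² = (-3 + 4)² = 1² = 1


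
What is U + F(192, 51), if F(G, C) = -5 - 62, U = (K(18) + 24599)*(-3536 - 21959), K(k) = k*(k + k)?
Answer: -643672332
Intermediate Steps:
K(k) = 2*k² (K(k) = k*(2*k) = 2*k²)
U = -643672265 (U = (2*18² + 24599)*(-3536 - 21959) = (2*324 + 24599)*(-25495) = (648 + 24599)*(-25495) = 25247*(-25495) = -643672265)
F(G, C) = -67
U + F(192, 51) = -643672265 - 67 = -643672332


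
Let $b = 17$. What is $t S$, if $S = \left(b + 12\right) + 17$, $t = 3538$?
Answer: $162748$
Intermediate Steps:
$S = 46$ ($S = \left(17 + 12\right) + 17 = 29 + 17 = 46$)
$t S = 3538 \cdot 46 = 162748$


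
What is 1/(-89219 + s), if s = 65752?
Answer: -1/23467 ≈ -4.2613e-5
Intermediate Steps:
1/(-89219 + s) = 1/(-89219 + 65752) = 1/(-23467) = -1/23467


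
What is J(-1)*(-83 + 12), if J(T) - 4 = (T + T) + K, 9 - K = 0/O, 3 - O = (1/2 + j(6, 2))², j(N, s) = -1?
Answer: -781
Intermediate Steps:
O = 11/4 (O = 3 - (1/2 - 1)² = 3 - (½ - 1)² = 3 - (-½)² = 3 - 1*¼ = 3 - ¼ = 11/4 ≈ 2.7500)
K = 9 (K = 9 - 0/11/4 = 9 - 0*4/11 = 9 - 1*0 = 9 + 0 = 9)
J(T) = 13 + 2*T (J(T) = 4 + ((T + T) + 9) = 4 + (2*T + 9) = 4 + (9 + 2*T) = 13 + 2*T)
J(-1)*(-83 + 12) = (13 + 2*(-1))*(-83 + 12) = (13 - 2)*(-71) = 11*(-71) = -781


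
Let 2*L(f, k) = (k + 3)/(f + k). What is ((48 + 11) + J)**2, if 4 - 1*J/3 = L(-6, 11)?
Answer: 111556/25 ≈ 4462.2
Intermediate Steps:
L(f, k) = (3 + k)/(2*(f + k)) (L(f, k) = ((k + 3)/(f + k))/2 = ((3 + k)/(f + k))/2 = (3 + k)/(2*(f + k)))
J = 39/5 (J = 12 - 3*(3 + 11)/(2*(-6 + 11)) = 12 - 3*14/(2*5) = 12 - 3*7/5 = 12 - 21/5 = 39/5 ≈ 7.8000)
((48 + 11) + J)**2 = ((48 + 11) + 39/5)**2 = (59 + 39/5)**2 = (334/5)**2 = 111556/25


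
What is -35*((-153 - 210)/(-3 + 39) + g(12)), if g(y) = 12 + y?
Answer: -5845/12 ≈ -487.08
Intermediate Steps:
-35*((-153 - 210)/(-3 + 39) + g(12)) = -35*((-153 - 210)/(-3 + 39) + (12 + 12)) = -35*(-363/36 + 24) = -35*(-363*1/36 + 24) = -35*(-121/12 + 24) = -35*167/12 = -5845/12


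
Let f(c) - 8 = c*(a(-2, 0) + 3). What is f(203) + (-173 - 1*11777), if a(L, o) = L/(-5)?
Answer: -56259/5 ≈ -11252.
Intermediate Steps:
a(L, o) = -L/5 (a(L, o) = L*(-⅕) = -L/5)
f(c) = 8 + 17*c/5 (f(c) = 8 + c*(-⅕*(-2) + 3) = 8 + c*(⅖ + 3) = 8 + c*(17/5) = 8 + 17*c/5)
f(203) + (-173 - 1*11777) = (8 + (17/5)*203) + (-173 - 1*11777) = (8 + 3451/5) + (-173 - 11777) = 3491/5 - 11950 = -56259/5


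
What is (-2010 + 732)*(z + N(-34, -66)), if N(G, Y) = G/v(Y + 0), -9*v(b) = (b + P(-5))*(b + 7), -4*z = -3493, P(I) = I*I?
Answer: -5400055449/4838 ≈ -1.1162e+6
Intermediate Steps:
P(I) = I**2
z = 3493/4 (z = -1/4*(-3493) = 3493/4 ≈ 873.25)
v(b) = -(7 + b)*(25 + b)/9 (v(b) = -(b + (-5)**2)*(b + 7)/9 = -(b + 25)*(7 + b)/9 = -(25 + b)*(7 + b)/9 = -(7 + b)*(25 + b)/9)
N(G, Y) = G/(-175/9 - 32*Y/9 - Y**2/9) (N(G, Y) = G/(-175/9 - 32*(Y + 0)/9 - (Y + 0)**2/9) = G/(-175/9 - 32*Y/9 - Y**2/9))
(-2010 + 732)*(z + N(-34, -66)) = (-2010 + 732)*(3493/4 - 9*(-34)/(175 + (-66)**2 + 32*(-66))) = -1278*(3493/4 - 9*(-34)/(175 + 4356 - 2112)) = -1278*(3493/4 - 9*(-34)/2419) = -1278*(3493/4 - 9*(-34)*1/2419) = -1278*(3493/4 + 306/2419) = -1278*8450791/9676 = -5400055449/4838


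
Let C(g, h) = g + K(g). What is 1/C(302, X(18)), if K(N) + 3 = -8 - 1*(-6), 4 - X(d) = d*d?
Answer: 1/297 ≈ 0.0033670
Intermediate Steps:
X(d) = 4 - d**2 (X(d) = 4 - d*d = 4 - d**2)
K(N) = -5 (K(N) = -3 + (-8 - 1*(-6)) = -3 + (-8 + 6) = -3 - 2 = -5)
C(g, h) = -5 + g (C(g, h) = g - 5 = -5 + g)
1/C(302, X(18)) = 1/(-5 + 302) = 1/297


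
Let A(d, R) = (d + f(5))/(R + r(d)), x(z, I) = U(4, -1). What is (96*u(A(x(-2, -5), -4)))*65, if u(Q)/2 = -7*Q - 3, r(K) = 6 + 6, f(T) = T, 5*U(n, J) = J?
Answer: -89856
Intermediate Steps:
U(n, J) = J/5
x(z, I) = -⅕ (x(z, I) = (⅕)*(-1) = -⅕)
r(K) = 12
A(d, R) = (5 + d)/(12 + R) (A(d, R) = (d + 5)/(R + 12) = (5 + d)/(12 + R))
u(Q) = -6 - 14*Q (u(Q) = 2*(-7*Q - 3) = 2*(-3 - 7*Q) = -6 - 14*Q)
(96*u(A(x(-2, -5), -4)))*65 = (96*(-6 - 14*(5 - ⅕)/(12 - 4)))*65 = (96*(-6 - 14*24/(8*5)))*65 = (96*(-6 - 7*24/(4*5)))*65 = (96*(-6 - 14*⅗))*65 = (96*(-6 - 42/5))*65 = (96*(-72/5))*65 = -6912/5*65 = -89856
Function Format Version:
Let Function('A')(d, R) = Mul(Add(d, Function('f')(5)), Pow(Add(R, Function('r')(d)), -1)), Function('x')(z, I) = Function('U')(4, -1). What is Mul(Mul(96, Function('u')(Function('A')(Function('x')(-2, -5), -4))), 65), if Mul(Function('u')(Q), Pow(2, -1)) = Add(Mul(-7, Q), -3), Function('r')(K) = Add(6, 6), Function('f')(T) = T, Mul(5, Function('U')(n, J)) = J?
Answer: -89856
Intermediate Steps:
Function('U')(n, J) = Mul(Rational(1, 5), J)
Function('x')(z, I) = Rational(-1, 5) (Function('x')(z, I) = Mul(Rational(1, 5), -1) = Rational(-1, 5))
Function('r')(K) = 12
Function('A')(d, R) = Mul(Pow(Add(12, R), -1), Add(5, d)) (Function('A')(d, R) = Mul(Add(d, 5), Pow(Add(R, 12), -1)) = Mul(Add(5, d), Pow(Add(12, R), -1)) = Mul(Pow(Add(12, R), -1), Add(5, d)))
Function('u')(Q) = Add(-6, Mul(-14, Q)) (Function('u')(Q) = Mul(2, Add(Mul(-7, Q), -3)) = Mul(2, Add(-3, Mul(-7, Q))) = Add(-6, Mul(-14, Q)))
Mul(Mul(96, Function('u')(Function('A')(Function('x')(-2, -5), -4))), 65) = Mul(Mul(96, Add(-6, Mul(-14, Mul(Pow(Add(12, -4), -1), Add(5, Rational(-1, 5)))))), 65) = Mul(Mul(96, Add(-6, Mul(-14, Mul(Pow(8, -1), Rational(24, 5))))), 65) = Mul(Mul(96, Add(-6, Mul(-14, Mul(Rational(1, 8), Rational(24, 5))))), 65) = Mul(Mul(96, Add(-6, Mul(-14, Rational(3, 5)))), 65) = Mul(Mul(96, Add(-6, Rational(-42, 5))), 65) = Mul(Mul(96, Rational(-72, 5)), 65) = Mul(Rational(-6912, 5), 65) = -89856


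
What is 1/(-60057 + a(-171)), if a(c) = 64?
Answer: -1/59993 ≈ -1.6669e-5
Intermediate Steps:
1/(-60057 + a(-171)) = 1/(-60057 + 64) = 1/(-59993) = -1/59993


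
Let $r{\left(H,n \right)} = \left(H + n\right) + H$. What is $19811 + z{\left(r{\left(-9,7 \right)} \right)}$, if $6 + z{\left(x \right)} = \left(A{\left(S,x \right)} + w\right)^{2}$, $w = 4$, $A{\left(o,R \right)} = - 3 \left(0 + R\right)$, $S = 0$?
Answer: $21174$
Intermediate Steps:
$A{\left(o,R \right)} = - 3 R$
$r{\left(H,n \right)} = n + 2 H$
$z{\left(x \right)} = -6 + \left(4 - 3 x\right)^{2}$ ($z{\left(x \right)} = -6 + \left(- 3 x + 4\right)^{2} = -6 + \left(4 - 3 x\right)^{2}$)
$19811 + z{\left(r{\left(-9,7 \right)} \right)} = 19811 - \left(6 - \left(-4 + 3 \left(7 + 2 \left(-9\right)\right)\right)^{2}\right) = 19811 - \left(6 - \left(-4 + 3 \left(7 - 18\right)\right)^{2}\right) = 19811 - \left(6 - \left(-4 + 3 \left(-11\right)\right)^{2}\right) = 19811 - \left(6 - \left(-4 - 33\right)^{2}\right) = 19811 - \left(6 - \left(-37\right)^{2}\right) = 19811 + \left(-6 + 1369\right) = 19811 + 1363 = 21174$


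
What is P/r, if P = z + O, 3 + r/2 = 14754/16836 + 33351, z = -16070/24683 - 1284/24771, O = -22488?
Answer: -279585387697962/829203762025559 ≈ -0.33717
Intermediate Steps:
z = -143254314/203807531 (z = -16070*1/24683 - 1284*1/24771 = -16070/24683 - 428/8257 = -143254314/203807531 ≈ -0.70289)
r = 93576947/1403 (r = -6 + 2*(14754/16836 + 33351) = -6 + 2*(14754*(1/16836) + 33351) = -6 + 2*(2459/2806 + 33351) = -6 + 2*(93585365/2806) = -6 + 93585365/1403 = 93576947/1403 ≈ 66698.)
P = -4583367011442/203807531 (P = -143254314/203807531 - 22488 = -4583367011442/203807531 ≈ -22489.)
P/r = -4583367011442/(203807531*93576947/1403) = -4583367011442/203807531*1403/93576947 = -279585387697962/829203762025559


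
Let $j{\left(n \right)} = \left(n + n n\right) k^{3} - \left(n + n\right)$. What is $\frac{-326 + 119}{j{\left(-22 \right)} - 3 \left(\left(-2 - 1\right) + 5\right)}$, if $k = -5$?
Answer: $\frac{207}{57712} \approx 0.0035868$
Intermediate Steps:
$j{\left(n \right)} = - 127 n - 125 n^{2}$ ($j{\left(n \right)} = \left(n + n n\right) \left(-5\right)^{3} - \left(n + n\right) = \left(n + n^{2}\right) \left(-125\right) - 2 n = \left(- 125 n - 125 n^{2}\right) - 2 n = - 127 n - 125 n^{2}$)
$\frac{-326 + 119}{j{\left(-22 \right)} - 3 \left(\left(-2 - 1\right) + 5\right)} = \frac{-326 + 119}{- 22 \left(-127 - -2750\right) - 3 \left(\left(-2 - 1\right) + 5\right)} = - \frac{207}{- 22 \left(-127 + 2750\right) - 3 \left(-3 + 5\right)} = - \frac{207}{\left(-22\right) 2623 - 6} = - \frac{207}{-57706 - 6} = - \frac{207}{-57712} = \left(-207\right) \left(- \frac{1}{57712}\right) = \frac{207}{57712}$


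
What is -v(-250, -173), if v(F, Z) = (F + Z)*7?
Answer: 2961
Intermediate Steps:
v(F, Z) = 7*F + 7*Z
-v(-250, -173) = -(7*(-250) + 7*(-173)) = -(-1750 - 1211) = -1*(-2961) = 2961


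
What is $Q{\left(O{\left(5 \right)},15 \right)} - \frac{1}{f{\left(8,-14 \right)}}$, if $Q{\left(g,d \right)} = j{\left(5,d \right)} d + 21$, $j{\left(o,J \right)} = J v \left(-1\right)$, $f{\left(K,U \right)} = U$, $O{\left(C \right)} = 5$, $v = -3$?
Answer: $\frac{9745}{14} \approx 696.07$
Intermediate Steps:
$j{\left(o,J \right)} = 3 J$ ($j{\left(o,J \right)} = J \left(-3\right) \left(-1\right) = - 3 J \left(-1\right) = 3 J$)
$Q{\left(g,d \right)} = 21 + 3 d^{2}$ ($Q{\left(g,d \right)} = 3 d d + 21 = 3 d^{2} + 21 = 21 + 3 d^{2}$)
$Q{\left(O{\left(5 \right)},15 \right)} - \frac{1}{f{\left(8,-14 \right)}} = \left(21 + 3 \cdot 15^{2}\right) - \frac{1}{-14} = \left(21 + 3 \cdot 225\right) - - \frac{1}{14} = \left(21 + 675\right) + \frac{1}{14} = 696 + \frac{1}{14} = \frac{9745}{14}$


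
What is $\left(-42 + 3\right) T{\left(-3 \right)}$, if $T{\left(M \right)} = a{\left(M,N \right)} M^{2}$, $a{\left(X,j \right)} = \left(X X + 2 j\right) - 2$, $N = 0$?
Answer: $-2457$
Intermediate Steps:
$a{\left(X,j \right)} = -2 + X^{2} + 2 j$ ($a{\left(X,j \right)} = \left(X^{2} + 2 j\right) - 2 = -2 + X^{2} + 2 j$)
$T{\left(M \right)} = M^{2} \left(-2 + M^{2}\right)$ ($T{\left(M \right)} = \left(-2 + M^{2} + 2 \cdot 0\right) M^{2} = \left(-2 + M^{2} + 0\right) M^{2} = \left(-2 + M^{2}\right) M^{2} = M^{2} \left(-2 + M^{2}\right)$)
$\left(-42 + 3\right) T{\left(-3 \right)} = \left(-42 + 3\right) \left(-3\right)^{2} \left(-2 + \left(-3\right)^{2}\right) = - 39 \cdot 9 \left(-2 + 9\right) = - 39 \cdot 9 \cdot 7 = \left(-39\right) 63 = -2457$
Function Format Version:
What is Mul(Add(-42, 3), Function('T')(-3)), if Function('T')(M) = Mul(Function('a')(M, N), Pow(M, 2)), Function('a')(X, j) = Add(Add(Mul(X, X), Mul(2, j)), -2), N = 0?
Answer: -2457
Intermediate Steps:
Function('a')(X, j) = Add(-2, Pow(X, 2), Mul(2, j)) (Function('a')(X, j) = Add(Add(Pow(X, 2), Mul(2, j)), -2) = Add(-2, Pow(X, 2), Mul(2, j)))
Function('T')(M) = Mul(Pow(M, 2), Add(-2, Pow(M, 2))) (Function('T')(M) = Mul(Add(-2, Pow(M, 2), Mul(2, 0)), Pow(M, 2)) = Mul(Add(-2, Pow(M, 2), 0), Pow(M, 2)) = Mul(Add(-2, Pow(M, 2)), Pow(M, 2)) = Mul(Pow(M, 2), Add(-2, Pow(M, 2))))
Mul(Add(-42, 3), Function('T')(-3)) = Mul(Add(-42, 3), Mul(Pow(-3, 2), Add(-2, Pow(-3, 2)))) = Mul(-39, Mul(9, Add(-2, 9))) = Mul(-39, Mul(9, 7)) = Mul(-39, 63) = -2457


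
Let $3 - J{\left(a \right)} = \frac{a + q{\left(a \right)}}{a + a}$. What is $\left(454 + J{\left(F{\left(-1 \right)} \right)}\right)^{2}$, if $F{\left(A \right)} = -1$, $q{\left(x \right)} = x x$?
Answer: $208849$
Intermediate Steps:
$q{\left(x \right)} = x^{2}$
$J{\left(a \right)} = 3 - \frac{a + a^{2}}{2 a}$ ($J{\left(a \right)} = 3 - \frac{a + a^{2}}{a + a} = 3 - \frac{a + a^{2}}{2 a}$)
$\left(454 + J{\left(F{\left(-1 \right)} \right)}\right)^{2} = \left(454 + \left(\frac{5}{2} - - \frac{1}{2}\right)\right)^{2} = \left(454 + \left(\frac{5}{2} + \frac{1}{2}\right)\right)^{2} = \left(454 + 3\right)^{2} = 457^{2} = 208849$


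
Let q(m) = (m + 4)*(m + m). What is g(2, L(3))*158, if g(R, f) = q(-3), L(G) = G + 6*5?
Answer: -948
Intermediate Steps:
q(m) = 2*m*(4 + m) (q(m) = (4 + m)*(2*m) = 2*m*(4 + m))
L(G) = 30 + G (L(G) = G + 30 = 30 + G)
g(R, f) = -6 (g(R, f) = 2*(-3)*(4 - 3) = 2*(-3)*1 = -6)
g(2, L(3))*158 = -6*158 = -948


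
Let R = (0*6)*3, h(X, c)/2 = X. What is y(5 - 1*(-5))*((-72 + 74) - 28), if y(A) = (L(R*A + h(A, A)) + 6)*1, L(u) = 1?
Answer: -182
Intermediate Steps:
h(X, c) = 2*X
R = 0 (R = 0*3 = 0)
y(A) = 7 (y(A) = (1 + 6)*1 = 7*1 = 7)
y(5 - 1*(-5))*((-72 + 74) - 28) = 7*((-72 + 74) - 28) = 7*(2 - 28) = 7*(-26) = -182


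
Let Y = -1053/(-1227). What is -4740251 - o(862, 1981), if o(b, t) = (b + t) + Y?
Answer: -1939925797/409 ≈ -4.7431e+6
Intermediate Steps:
Y = 351/409 (Y = -1053*(-1/1227) = 351/409 ≈ 0.85819)
o(b, t) = 351/409 + b + t (o(b, t) = (b + t) + 351/409 = 351/409 + b + t)
-4740251 - o(862, 1981) = -4740251 - (351/409 + 862 + 1981) = -4740251 - 1*1163138/409 = -4740251 - 1163138/409 = -1939925797/409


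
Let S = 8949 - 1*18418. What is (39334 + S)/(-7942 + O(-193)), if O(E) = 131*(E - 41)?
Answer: -29865/38596 ≈ -0.77378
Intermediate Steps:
O(E) = -5371 + 131*E (O(E) = 131*(-41 + E) = -5371 + 131*E)
S = -9469 (S = 8949 - 18418 = -9469)
(39334 + S)/(-7942 + O(-193)) = (39334 - 9469)/(-7942 + (-5371 + 131*(-193))) = 29865/(-7942 + (-5371 - 25283)) = 29865/(-7942 - 30654) = 29865/(-38596) = 29865*(-1/38596) = -29865/38596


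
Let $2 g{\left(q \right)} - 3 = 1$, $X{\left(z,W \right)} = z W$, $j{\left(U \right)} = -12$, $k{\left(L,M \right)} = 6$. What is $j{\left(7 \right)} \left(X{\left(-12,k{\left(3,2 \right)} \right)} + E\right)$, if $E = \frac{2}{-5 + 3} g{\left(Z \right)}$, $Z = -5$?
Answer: $888$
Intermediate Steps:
$X{\left(z,W \right)} = W z$
$g{\left(q \right)} = 2$ ($g{\left(q \right)} = \frac{3}{2} + \frac{1}{2} \cdot 1 = \frac{3}{2} + \frac{1}{2} = 2$)
$E = -2$ ($E = \frac{2}{-5 + 3} \cdot 2 = \frac{2}{-2} \cdot 2 = 2 \left(- \frac{1}{2}\right) 2 = \left(-1\right) 2 = -2$)
$j{\left(7 \right)} \left(X{\left(-12,k{\left(3,2 \right)} \right)} + E\right) = - 12 \left(6 \left(-12\right) - 2\right) = - 12 \left(-72 - 2\right) = \left(-12\right) \left(-74\right) = 888$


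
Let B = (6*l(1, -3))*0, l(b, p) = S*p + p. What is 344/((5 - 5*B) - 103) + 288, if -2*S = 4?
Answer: 13940/49 ≈ 284.49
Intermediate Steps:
S = -2 (S = -1/2*4 = -2)
l(b, p) = -p (l(b, p) = -2*p + p = -p)
B = 0 (B = (6*(-1*(-3)))*0 = (6*3)*0 = 18*0 = 0)
344/((5 - 5*B) - 103) + 288 = 344/((5 - 5*0) - 103) + 288 = 344/((5 + 0) - 103) + 288 = 344/(5 - 103) + 288 = 344/(-98) + 288 = -1/98*344 + 288 = -172/49 + 288 = 13940/49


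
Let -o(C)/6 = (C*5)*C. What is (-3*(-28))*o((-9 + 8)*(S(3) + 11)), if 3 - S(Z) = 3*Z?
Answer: -63000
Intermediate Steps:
S(Z) = 3 - 3*Z
o(C) = -30*C² (o(C) = -6*C*5*C = -6*5*C*C = -30*C²)
(-3*(-28))*o((-9 + 8)*(S(3) + 11)) = (-3*(-28))*(-30*(-9 + 8)²*((3 - 3*3) + 11)²) = 84*(-30*((3 - 9) + 11)²) = 84*(-30*(-6 + 11)²) = 84*(-30*(-1*5)²) = 84*(-30*(-5)²) = 84*(-30*25) = 84*(-750) = -63000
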